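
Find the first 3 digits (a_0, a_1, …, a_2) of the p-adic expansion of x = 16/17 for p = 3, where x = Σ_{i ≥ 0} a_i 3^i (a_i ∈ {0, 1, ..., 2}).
(a_0, …, a_2) = (2, 0, 2)

v_3(16/17) = 0 (numerator and denominator both coprime to 3), so x ∈ ℤ_3^×. Compute digits iteratively via a_i = x_i mod 3, x_{i+1} = (x_i − a_i)/3, with x_0 = x:
  x_0 = 16/17;  a_0 = 2;  x_1 = (x_0 − 2)/3 = -6/17
  x_1 = -6/17;  a_1 = 0;  x_2 = (x_1 − 0)/3 = -2/17
  x_2 = -2/17;  a_2 = 2;  x_3 = (x_2 − 2)/3 = -12/17
Digits: (2, 0, 2).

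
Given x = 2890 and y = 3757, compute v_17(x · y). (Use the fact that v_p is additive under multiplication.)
v_17(10857730) = 4

v_p(x) = 2 (factor: 2890 = 17^2 · 10); v_p(y) = 2 (factor: 3757 = 17^2 · 13). Additivity: v_p(xy) = v_p(x) + v_p(y) = 2 + 2 = 4. (Direct check: xy = 10857730 = 17^4 · (130).)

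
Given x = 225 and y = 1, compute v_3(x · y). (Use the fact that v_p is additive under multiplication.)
v_3(225) = 2

v_p(x) = 2 (factor: 225 = 3^2 · 25); v_p(y) = 0 (factor: 1 = 3^0 · 1). Additivity: v_p(xy) = v_p(x) + v_p(y) = 2 + 0 = 2. (Direct check: xy = 225 = 3^2 · (25).)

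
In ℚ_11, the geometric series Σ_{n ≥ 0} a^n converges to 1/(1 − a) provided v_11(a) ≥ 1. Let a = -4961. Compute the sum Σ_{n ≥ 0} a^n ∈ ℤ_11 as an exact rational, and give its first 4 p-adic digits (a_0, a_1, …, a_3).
Σ a^n = 1/(1 − a) = 1/4962;  first 4 digits = (1, 0, 3, 7)

v_11(a) = 2 ≥ 1, so the series converges in ℤ_11 to 1/(1 − a) = 1/(1 − (-4961)) = 1/4962. Expand this rational in ℤ_11: compute digits iteratively via d_i = x_i mod 11, x_{i+1} = (x_i − d_i)/11. The first 4 digits are (1, 0, 3, 7).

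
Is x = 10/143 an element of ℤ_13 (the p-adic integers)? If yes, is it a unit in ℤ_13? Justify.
x ∉ ℤ_13 (v_13(x) = -1 < 0)

ℤ_13 = {x ∈ ℚ_13 : v_13(x) ≥ 0} and ℤ_13^× = {x ∈ ℤ_13 : v_13(x) = 0}. Here v_13(10/143) = v_13(num) − v_13(den) = -1; compare against these criteria.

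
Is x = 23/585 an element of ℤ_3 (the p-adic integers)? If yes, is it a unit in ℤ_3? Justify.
x ∉ ℤ_3 (v_3(x) = -2 < 0)

ℤ_3 = {x ∈ ℚ_3 : v_3(x) ≥ 0} and ℤ_3^× = {x ∈ ℤ_3 : v_3(x) = 0}. Here v_3(23/585) = v_3(num) − v_3(den) = -2; compare against these criteria.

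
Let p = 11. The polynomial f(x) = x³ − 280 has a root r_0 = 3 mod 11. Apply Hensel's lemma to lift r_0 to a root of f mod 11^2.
r_1 = 102 (mod 121)

Hensel: r_{i+1} = r_i − f(r_i)/f′(r_i) mod 11^{i+2}, where f′(x) = 3x². Iterate:
  r_0 = 3 (mod 11)
  r_1 = 102 (mod 121)
Final: r = 102 with f(r) ≡ 0 mod 11^2.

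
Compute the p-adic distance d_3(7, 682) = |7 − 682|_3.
d_3(7, 682) = 1/27

Step 1 — x − y = 7 − 682 = -675. Step 2 — v_3(-675) = 3 (factor: -675 = −(3^3 · 25); the sign does not affect v_p). Step 3 — |x − y|_3 = 3^{-3} = 1/27.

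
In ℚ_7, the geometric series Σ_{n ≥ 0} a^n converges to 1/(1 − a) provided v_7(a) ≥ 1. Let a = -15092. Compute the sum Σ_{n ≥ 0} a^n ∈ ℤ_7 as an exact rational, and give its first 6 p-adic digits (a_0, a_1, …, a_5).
Σ a^n = 1/(1 − a) = 1/15093;  first 6 digits = (1, 0, 0, 5, 0, 6)

v_7(a) = 3 ≥ 1, so the series converges in ℤ_7 to 1/(1 − a) = 1/(1 − (-15092)) = 1/15093. Expand this rational in ℤ_7: compute digits iteratively via d_i = x_i mod 7, x_{i+1} = (x_i − d_i)/7. The first 6 digits are (1, 0, 0, 5, 0, 6).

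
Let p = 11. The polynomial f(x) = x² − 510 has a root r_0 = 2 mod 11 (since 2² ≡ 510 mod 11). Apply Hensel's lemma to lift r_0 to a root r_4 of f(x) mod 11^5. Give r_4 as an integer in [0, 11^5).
r_4 = 47621 (mod 161051)

Hensel's recurrence: r_{i+1} = r_i − f(r_i)·(f′(r_i))^{-1} mod 11^{i+2}, with f′(x) = 2x. Iterate:
  r_0 = 2 (mod 11)
  r_1 = 68 (mod 121)
  r_2 = 1036 (mod 1331)
  r_3 = 3698 (mod 14641)
  r_4 = 47621 (mod 161051)
Final: r_4 = 47621, and one checks f(r_4) ≡ 0 mod 11^5.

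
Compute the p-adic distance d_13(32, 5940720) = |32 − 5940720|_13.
d_13(32, 5940720) = 1/371293

Step 1 — x − y = 32 − 5940720 = -5940688. Step 2 — v_13(-5940688) = 5 (factor: -5940688 = −(13^5 · 16); the sign does not affect v_p). Step 3 — |x − y|_13 = 13^{-5} = 1/371293.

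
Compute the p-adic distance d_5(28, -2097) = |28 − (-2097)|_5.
d_5(28, -2097) = 1/125

Step 1 — x − y = 28 − (-2097) = 2125. Step 2 — v_5(2125) = 3 (factor: 2125 = (5^3 · 17); the sign does not affect v_p). Step 3 — |x − y|_5 = 5^{-3} = 1/125.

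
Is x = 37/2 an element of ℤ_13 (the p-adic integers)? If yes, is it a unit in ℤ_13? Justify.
x ∈ ℤ_13^× (unit); v_13(x) = 0

ℤ_13 = {x ∈ ℚ_13 : v_13(x) ≥ 0} and ℤ_13^× = {x ∈ ℤ_13 : v_13(x) = 0}. Here v_13(37/2) = v_13(num) − v_13(den) = 0; compare against these criteria.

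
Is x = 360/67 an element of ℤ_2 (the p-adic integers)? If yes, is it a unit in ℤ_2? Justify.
x ∈ ℤ_2 but not a unit; v_2(x) = 3 > 0

ℤ_2 = {x ∈ ℚ_2 : v_2(x) ≥ 0} and ℤ_2^× = {x ∈ ℤ_2 : v_2(x) = 0}. Here v_2(360/67) = v_2(num) − v_2(den) = 3; compare against these criteria.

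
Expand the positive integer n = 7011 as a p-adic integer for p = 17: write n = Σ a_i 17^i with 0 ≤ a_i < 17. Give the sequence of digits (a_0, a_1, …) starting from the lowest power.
(a_0, a_1, …) = (7, 4, 7, 1)

Repeated division by 17 gives the digits low-to-high: 7011 = 7 + 4·17^1 + 7·17^2 + 1·17^3. Digit sequence: (7, 4, 7, 1).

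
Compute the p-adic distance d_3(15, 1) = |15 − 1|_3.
d_3(15, 1) = 1

Step 1 — x − y = 15 − 1 = 14. Step 2 — v_3(14) = 0 (factor: 14 = (3^0 · 14); the sign does not affect v_p). Step 3 — |x − y|_3 = 3^{0} = 1.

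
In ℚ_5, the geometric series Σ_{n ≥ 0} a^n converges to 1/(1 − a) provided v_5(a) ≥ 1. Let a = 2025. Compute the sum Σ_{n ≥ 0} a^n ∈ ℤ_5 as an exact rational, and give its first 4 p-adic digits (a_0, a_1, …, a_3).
Σ a^n = 1/(1 − a) = -1/2024;  first 4 digits = (1, 0, 1, 1)

v_5(a) = 2 ≥ 1, so the series converges in ℤ_5 to 1/(1 − a) = 1/(1 − 2025) = -1/2024. Expand this rational in ℤ_5: compute digits iteratively via d_i = x_i mod 5, x_{i+1} = (x_i − d_i)/5. The first 4 digits are (1, 0, 1, 1).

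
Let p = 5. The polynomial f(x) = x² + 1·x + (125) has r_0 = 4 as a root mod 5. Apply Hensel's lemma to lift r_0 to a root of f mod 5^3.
r_2 = 124 (mod 125)

Hensel: r_{i+1} = r_i − f(r_i)·(f′(r_i))^{-1} mod 5^{i+2}, f′(x) = 2x + 1. Iterate:
  r_0 = 4 (mod 5)
  r_1 = 24 (mod 25)
  r_2 = 124 (mod 125)
Final: r = 124 satisfies f(r) ≡ 0 mod 5^3.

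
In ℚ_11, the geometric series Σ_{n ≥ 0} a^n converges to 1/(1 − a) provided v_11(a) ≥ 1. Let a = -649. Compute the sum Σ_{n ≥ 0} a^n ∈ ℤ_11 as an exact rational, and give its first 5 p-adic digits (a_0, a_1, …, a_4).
Σ a^n = 1/(1 − a) = 1/650;  first 5 digits = (1, 7, 10, 9, 5)

v_11(a) = 1 ≥ 1, so the series converges in ℤ_11 to 1/(1 − a) = 1/(1 − (-649)) = 1/650. Expand this rational in ℤ_11: compute digits iteratively via d_i = x_i mod 11, x_{i+1} = (x_i − d_i)/11. The first 5 digits are (1, 7, 10, 9, 5).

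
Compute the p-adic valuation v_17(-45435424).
v_17(-45435424) = 5

v_17(n) is the largest exponent k such that 17^k divides n. Factor out: -45435424 = -17^5 · 32. (Sign doesn't affect v_p.) So v_17(-45435424) = 5.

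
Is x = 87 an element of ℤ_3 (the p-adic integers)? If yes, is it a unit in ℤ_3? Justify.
x ∈ ℤ_3 but not a unit; v_3(x) = 1 > 0

ℤ_3 = {x ∈ ℚ_3 : v_3(x) ≥ 0} and ℤ_3^× = {x ∈ ℤ_3 : v_3(x) = 0}. Here v_3(87) = v_3(num) − v_3(den) = 1; compare against these criteria.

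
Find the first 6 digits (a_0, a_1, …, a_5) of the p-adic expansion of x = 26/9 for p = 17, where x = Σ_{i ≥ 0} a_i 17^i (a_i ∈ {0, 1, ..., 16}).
(a_0, …, a_5) = (1, 2, 15, 1, 15, 1)

v_17(26/9) = 0 (numerator and denominator both coprime to 17), so x ∈ ℤ_17^×. Compute digits iteratively via a_i = x_i mod 17, x_{i+1} = (x_i − a_i)/17, with x_0 = x:
  x_0 = 26/9;  a_0 = 1;  x_1 = (x_0 − 1)/17 = 1/9
  x_1 = 1/9;  a_1 = 2;  x_2 = (x_1 − 2)/17 = -1/9
  x_2 = -1/9;  a_2 = 15;  x_3 = (x_2 − 15)/17 = -8/9
  x_3 = -8/9;  a_3 = 1;  x_4 = (x_3 − 1)/17 = -1/9
  x_4 = -1/9;  a_4 = 15;  x_5 = (x_4 − 15)/17 = -8/9
  x_5 = -8/9;  a_5 = 1;  x_6 = (x_5 − 1)/17 = -1/9
Digits: (1, 2, 15, 1, 15, 1).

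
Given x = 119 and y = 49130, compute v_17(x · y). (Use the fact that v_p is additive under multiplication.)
v_17(5846470) = 4

v_p(x) = 1 (factor: 119 = 17^1 · 7); v_p(y) = 3 (factor: 49130 = 17^3 · 10). Additivity: v_p(xy) = v_p(x) + v_p(y) = 1 + 3 = 4. (Direct check: xy = 5846470 = 17^4 · (70).)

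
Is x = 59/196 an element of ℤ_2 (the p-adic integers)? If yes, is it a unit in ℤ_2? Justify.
x ∉ ℤ_2 (v_2(x) = -2 < 0)

ℤ_2 = {x ∈ ℚ_2 : v_2(x) ≥ 0} and ℤ_2^× = {x ∈ ℤ_2 : v_2(x) = 0}. Here v_2(59/196) = v_2(num) − v_2(den) = -2; compare against these criteria.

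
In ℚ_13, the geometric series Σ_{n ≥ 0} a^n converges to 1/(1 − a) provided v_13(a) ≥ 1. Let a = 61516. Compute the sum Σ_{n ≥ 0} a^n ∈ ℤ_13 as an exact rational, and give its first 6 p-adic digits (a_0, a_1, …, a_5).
Σ a^n = 1/(1 − a) = -1/61515;  first 6 digits = (1, 0, 0, 2, 2, 0)

v_13(a) = 3 ≥ 1, so the series converges in ℤ_13 to 1/(1 − a) = 1/(1 − 61516) = -1/61515. Expand this rational in ℤ_13: compute digits iteratively via d_i = x_i mod 13, x_{i+1} = (x_i − d_i)/13. The first 6 digits are (1, 0, 0, 2, 2, 0).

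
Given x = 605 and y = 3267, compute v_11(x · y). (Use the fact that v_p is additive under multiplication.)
v_11(1976535) = 4

v_p(x) = 2 (factor: 605 = 11^2 · 5); v_p(y) = 2 (factor: 3267 = 11^2 · 27). Additivity: v_p(xy) = v_p(x) + v_p(y) = 2 + 2 = 4. (Direct check: xy = 1976535 = 11^4 · (135).)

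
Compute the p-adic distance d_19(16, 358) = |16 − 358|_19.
d_19(16, 358) = 1/19

Step 1 — x − y = 16 − 358 = -342. Step 2 — v_19(-342) = 1 (factor: -342 = −(19^1 · 18); the sign does not affect v_p). Step 3 — |x − y|_19 = 19^{-1} = 1/19.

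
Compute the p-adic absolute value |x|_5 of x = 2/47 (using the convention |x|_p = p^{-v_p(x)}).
|2/47|_5 = 1

Step 1 — compute v_5(x) by factoring powers of 5 out of the numerator and denominator: v_5(2/47) = 0. Step 2 — apply |x|_p = p^{-v_p(x)} = 5^{0} = 1.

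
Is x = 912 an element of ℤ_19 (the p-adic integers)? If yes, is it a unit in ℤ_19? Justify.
x ∈ ℤ_19 but not a unit; v_19(x) = 1 > 0

ℤ_19 = {x ∈ ℚ_19 : v_19(x) ≥ 0} and ℤ_19^× = {x ∈ ℤ_19 : v_19(x) = 0}. Here v_19(912) = v_19(num) − v_19(den) = 1; compare against these criteria.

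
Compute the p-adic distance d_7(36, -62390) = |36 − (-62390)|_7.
d_7(36, -62390) = 1/2401

Step 1 — x − y = 36 − (-62390) = 62426. Step 2 — v_7(62426) = 4 (factor: 62426 = (7^4 · 26); the sign does not affect v_p). Step 3 — |x − y|_7 = 7^{-4} = 1/2401.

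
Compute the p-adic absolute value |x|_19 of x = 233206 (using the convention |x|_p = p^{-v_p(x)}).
|233206|_19 = 1/6859

Step 1 — compute v_19(x) by factoring powers of 19 out of the numerator and denominator: v_19(233206) = 3. Step 2 — apply |x|_p = p^{-v_p(x)} = 19^{-3} = 1/6859.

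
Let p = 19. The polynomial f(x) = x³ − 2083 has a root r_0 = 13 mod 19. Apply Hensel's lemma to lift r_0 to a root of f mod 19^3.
r_2 = 4003 (mod 6859)

Hensel: r_{i+1} = r_i − f(r_i)/f′(r_i) mod 19^{i+2}, where f′(x) = 3x². Iterate:
  r_0 = 13 (mod 19)
  r_1 = 32 (mod 361)
  r_2 = 4003 (mod 6859)
Final: r = 4003 with f(r) ≡ 0 mod 19^3.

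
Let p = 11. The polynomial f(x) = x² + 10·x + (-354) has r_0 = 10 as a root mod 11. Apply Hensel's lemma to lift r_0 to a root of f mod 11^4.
r_3 = 9195 (mod 14641)

Hensel: r_{i+1} = r_i − f(r_i)·(f′(r_i))^{-1} mod 11^{i+2}, f′(x) = 2x + 10. Iterate:
  r_0 = 10 (mod 11)
  r_1 = 120 (mod 121)
  r_2 = 1209 (mod 1331)
  r_3 = 9195 (mod 14641)
Final: r = 9195 satisfies f(r) ≡ 0 mod 11^4.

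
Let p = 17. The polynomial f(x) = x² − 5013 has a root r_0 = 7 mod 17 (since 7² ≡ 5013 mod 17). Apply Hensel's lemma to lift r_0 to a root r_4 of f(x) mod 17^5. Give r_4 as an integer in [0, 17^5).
r_4 = 638680 (mod 1419857)

Hensel's recurrence: r_{i+1} = r_i − f(r_i)·(f′(r_i))^{-1} mod 17^{i+2}, with f′(x) = 2x. Iterate:
  r_0 = 7 (mod 17)
  r_1 = 279 (mod 289)
  r_2 = 4903 (mod 4913)
  r_3 = 54033 (mod 83521)
  r_4 = 638680 (mod 1419857)
Final: r_4 = 638680, and one checks f(r_4) ≡ 0 mod 17^5.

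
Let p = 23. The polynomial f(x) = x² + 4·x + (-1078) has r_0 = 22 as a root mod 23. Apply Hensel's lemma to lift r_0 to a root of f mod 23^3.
r_2 = 5036 (mod 12167)

Hensel: r_{i+1} = r_i − f(r_i)·(f′(r_i))^{-1} mod 23^{i+2}, f′(x) = 2x + 4. Iterate:
  r_0 = 22 (mod 23)
  r_1 = 275 (mod 529)
  r_2 = 5036 (mod 12167)
Final: r = 5036 satisfies f(r) ≡ 0 mod 23^3.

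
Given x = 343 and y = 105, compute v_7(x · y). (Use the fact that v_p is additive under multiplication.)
v_7(36015) = 4

v_p(x) = 3 (factor: 343 = 7^3 · 1); v_p(y) = 1 (factor: 105 = 7^1 · 15). Additivity: v_p(xy) = v_p(x) + v_p(y) = 3 + 1 = 4. (Direct check: xy = 36015 = 7^4 · (15).)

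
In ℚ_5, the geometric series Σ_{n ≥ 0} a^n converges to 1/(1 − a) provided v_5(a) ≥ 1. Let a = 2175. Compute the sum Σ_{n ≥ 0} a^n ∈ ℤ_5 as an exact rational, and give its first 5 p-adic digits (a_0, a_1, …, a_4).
Σ a^n = 1/(1 − a) = -1/2174;  first 5 digits = (1, 0, 2, 2, 2)

v_5(a) = 2 ≥ 1, so the series converges in ℤ_5 to 1/(1 − a) = 1/(1 − 2175) = -1/2174. Expand this rational in ℤ_5: compute digits iteratively via d_i = x_i mod 5, x_{i+1} = (x_i − d_i)/5. The first 5 digits are (1, 0, 2, 2, 2).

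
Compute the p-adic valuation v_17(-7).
v_17(-7) = 0

v_17(n) is the largest exponent k such that 17^k divides n. Factor out: -7 = -17^0 · 7. (Sign doesn't affect v_p.) So v_17(-7) = 0.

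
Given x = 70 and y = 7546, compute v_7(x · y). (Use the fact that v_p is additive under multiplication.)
v_7(528220) = 4

v_p(x) = 1 (factor: 70 = 7^1 · 10); v_p(y) = 3 (factor: 7546 = 7^3 · 22). Additivity: v_p(xy) = v_p(x) + v_p(y) = 1 + 3 = 4. (Direct check: xy = 528220 = 7^4 · (220).)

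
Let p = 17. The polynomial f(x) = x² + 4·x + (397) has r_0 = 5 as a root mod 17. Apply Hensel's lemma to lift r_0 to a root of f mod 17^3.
r_2 = 2946 (mod 4913)

Hensel: r_{i+1} = r_i − f(r_i)·(f′(r_i))^{-1} mod 17^{i+2}, f′(x) = 2x + 4. Iterate:
  r_0 = 5 (mod 17)
  r_1 = 56 (mod 289)
  r_2 = 2946 (mod 4913)
Final: r = 2946 satisfies f(r) ≡ 0 mod 17^3.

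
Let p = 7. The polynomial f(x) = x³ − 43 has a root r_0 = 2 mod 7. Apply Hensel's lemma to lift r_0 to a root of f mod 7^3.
r_2 = 9 (mod 343)

Hensel: r_{i+1} = r_i − f(r_i)/f′(r_i) mod 7^{i+2}, where f′(x) = 3x². Iterate:
  r_0 = 2 (mod 7)
  r_1 = 9 (mod 49)
  r_2 = 9 (mod 343)
Final: r = 9 with f(r) ≡ 0 mod 7^3.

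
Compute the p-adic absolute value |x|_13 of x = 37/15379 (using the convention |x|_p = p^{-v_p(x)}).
|37/15379|_13 = 2197

Step 1 — compute v_13(x) by factoring powers of 13 out of the numerator and denominator: v_13(37/15379) = -3. Step 2 — apply |x|_p = p^{-v_p(x)} = 13^{3} = 2197.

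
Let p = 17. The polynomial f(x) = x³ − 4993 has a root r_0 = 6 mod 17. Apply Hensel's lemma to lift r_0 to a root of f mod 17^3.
r_2 = 465 (mod 4913)

Hensel: r_{i+1} = r_i − f(r_i)/f′(r_i) mod 17^{i+2}, where f′(x) = 3x². Iterate:
  r_0 = 6 (mod 17)
  r_1 = 176 (mod 289)
  r_2 = 465 (mod 4913)
Final: r = 465 with f(r) ≡ 0 mod 17^3.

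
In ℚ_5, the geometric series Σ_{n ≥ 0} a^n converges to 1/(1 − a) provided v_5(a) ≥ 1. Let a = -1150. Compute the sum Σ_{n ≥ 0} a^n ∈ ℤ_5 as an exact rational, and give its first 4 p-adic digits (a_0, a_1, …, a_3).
Σ a^n = 1/(1 − a) = 1/1151;  first 4 digits = (1, 0, 4, 0)

v_5(a) = 2 ≥ 1, so the series converges in ℤ_5 to 1/(1 − a) = 1/(1 − (-1150)) = 1/1151. Expand this rational in ℤ_5: compute digits iteratively via d_i = x_i mod 5, x_{i+1} = (x_i − d_i)/5. The first 4 digits are (1, 0, 4, 0).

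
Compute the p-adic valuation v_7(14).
v_7(14) = 1

v_7(n) is the largest exponent k such that 7^k divides n. Factor out: 14 = 7^1 · 2. (Sign doesn't affect v_p.) So v_7(14) = 1.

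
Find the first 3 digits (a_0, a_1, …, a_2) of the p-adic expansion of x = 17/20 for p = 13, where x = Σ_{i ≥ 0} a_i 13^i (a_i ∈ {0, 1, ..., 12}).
(a_0, …, a_2) = (8, 4, 12)

v_13(17/20) = 0 (numerator and denominator both coprime to 13), so x ∈ ℤ_13^×. Compute digits iteratively via a_i = x_i mod 13, x_{i+1} = (x_i − a_i)/13, with x_0 = x:
  x_0 = 17/20;  a_0 = 8;  x_1 = (x_0 − 8)/13 = -11/20
  x_1 = -11/20;  a_1 = 4;  x_2 = (x_1 − 4)/13 = -7/20
  x_2 = -7/20;  a_2 = 12;  x_3 = (x_2 − 12)/13 = -19/20
Digits: (8, 4, 12).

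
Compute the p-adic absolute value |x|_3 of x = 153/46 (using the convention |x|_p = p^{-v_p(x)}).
|153/46|_3 = 1/9

Step 1 — compute v_3(x) by factoring powers of 3 out of the numerator and denominator: v_3(153/46) = 2. Step 2 — apply |x|_p = p^{-v_p(x)} = 3^{-2} = 1/9.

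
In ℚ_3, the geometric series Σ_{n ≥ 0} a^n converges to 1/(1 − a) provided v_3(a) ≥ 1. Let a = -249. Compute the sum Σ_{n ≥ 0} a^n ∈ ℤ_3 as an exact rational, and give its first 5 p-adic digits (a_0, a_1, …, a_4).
Σ a^n = 1/(1 − a) = 1/250;  first 5 digits = (1, 1, 0, 2, 1)

v_3(a) = 1 ≥ 1, so the series converges in ℤ_3 to 1/(1 − a) = 1/(1 − (-249)) = 1/250. Expand this rational in ℤ_3: compute digits iteratively via d_i = x_i mod 3, x_{i+1} = (x_i − d_i)/3. The first 5 digits are (1, 1, 0, 2, 1).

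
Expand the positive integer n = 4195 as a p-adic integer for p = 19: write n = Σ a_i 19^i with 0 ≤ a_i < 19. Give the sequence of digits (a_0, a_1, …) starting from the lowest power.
(a_0, a_1, …) = (15, 11, 11)

Repeated division by 19 gives the digits low-to-high: 4195 = 15 + 11·19^1 + 11·19^2. Digit sequence: (15, 11, 11).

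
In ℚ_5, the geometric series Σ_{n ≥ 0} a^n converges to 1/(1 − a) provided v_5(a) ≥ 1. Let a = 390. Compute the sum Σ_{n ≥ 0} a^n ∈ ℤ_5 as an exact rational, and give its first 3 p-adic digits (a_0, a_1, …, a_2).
Σ a^n = 1/(1 − a) = -1/389;  first 3 digits = (1, 3, 4)

v_5(a) = 1 ≥ 1, so the series converges in ℤ_5 to 1/(1 − a) = 1/(1 − 390) = -1/389. Expand this rational in ℤ_5: compute digits iteratively via d_i = x_i mod 5, x_{i+1} = (x_i − d_i)/5. The first 3 digits are (1, 3, 4).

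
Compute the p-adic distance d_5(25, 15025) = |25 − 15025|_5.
d_5(25, 15025) = 1/625

Step 1 — x − y = 25 − 15025 = -15000. Step 2 — v_5(-15000) = 4 (factor: -15000 = −(5^4 · 24); the sign does not affect v_p). Step 3 — |x − y|_5 = 5^{-4} = 1/625.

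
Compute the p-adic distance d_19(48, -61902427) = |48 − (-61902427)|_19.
d_19(48, -61902427) = 1/2476099

Step 1 — x − y = 48 − (-61902427) = 61902475. Step 2 — v_19(61902475) = 5 (factor: 61902475 = (19^5 · 25); the sign does not affect v_p). Step 3 — |x − y|_19 = 19^{-5} = 1/2476099.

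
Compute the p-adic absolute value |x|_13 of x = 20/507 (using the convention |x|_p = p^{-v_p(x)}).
|20/507|_13 = 169

Step 1 — compute v_13(x) by factoring powers of 13 out of the numerator and denominator: v_13(20/507) = -2. Step 2 — apply |x|_p = p^{-v_p(x)} = 13^{2} = 169.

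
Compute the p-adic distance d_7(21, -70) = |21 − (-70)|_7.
d_7(21, -70) = 1/7

Step 1 — x − y = 21 − (-70) = 91. Step 2 — v_7(91) = 1 (factor: 91 = (7^1 · 13); the sign does not affect v_p). Step 3 — |x − y|_7 = 7^{-1} = 1/7.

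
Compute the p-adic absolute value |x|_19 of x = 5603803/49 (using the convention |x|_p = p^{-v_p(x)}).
|5603803/49|_19 = 1/130321

Step 1 — compute v_19(x) by factoring powers of 19 out of the numerator and denominator: v_19(5603803/49) = 4. Step 2 — apply |x|_p = p^{-v_p(x)} = 19^{-4} = 1/130321.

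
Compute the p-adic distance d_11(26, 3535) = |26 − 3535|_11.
d_11(26, 3535) = 1/121

Step 1 — x − y = 26 − 3535 = -3509. Step 2 — v_11(-3509) = 2 (factor: -3509 = −(11^2 · 29); the sign does not affect v_p). Step 3 — |x − y|_11 = 11^{-2} = 1/121.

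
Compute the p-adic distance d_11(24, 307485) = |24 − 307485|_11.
d_11(24, 307485) = 1/14641

Step 1 — x − y = 24 − 307485 = -307461. Step 2 — v_11(-307461) = 4 (factor: -307461 = −(11^4 · 21); the sign does not affect v_p). Step 3 — |x − y|_11 = 11^{-4} = 1/14641.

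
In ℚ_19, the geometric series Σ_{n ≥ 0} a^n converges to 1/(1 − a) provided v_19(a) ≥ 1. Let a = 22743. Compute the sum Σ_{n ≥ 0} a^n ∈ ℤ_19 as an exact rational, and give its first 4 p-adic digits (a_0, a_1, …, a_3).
Σ a^n = 1/(1 − a) = -1/22742;  first 4 digits = (1, 0, 6, 3)

v_19(a) = 2 ≥ 1, so the series converges in ℤ_19 to 1/(1 − a) = 1/(1 − 22743) = -1/22742. Expand this rational in ℤ_19: compute digits iteratively via d_i = x_i mod 19, x_{i+1} = (x_i − d_i)/19. The first 4 digits are (1, 0, 6, 3).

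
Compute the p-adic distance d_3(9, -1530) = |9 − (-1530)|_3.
d_3(9, -1530) = 1/81

Step 1 — x − y = 9 − (-1530) = 1539. Step 2 — v_3(1539) = 4 (factor: 1539 = (3^4 · 19); the sign does not affect v_p). Step 3 — |x − y|_3 = 3^{-4} = 1/81.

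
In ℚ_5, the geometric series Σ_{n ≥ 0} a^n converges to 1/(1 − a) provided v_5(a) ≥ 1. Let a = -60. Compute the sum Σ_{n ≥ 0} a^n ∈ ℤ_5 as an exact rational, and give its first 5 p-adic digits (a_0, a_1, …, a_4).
Σ a^n = 1/(1 − a) = 1/61;  first 5 digits = (1, 3, 1, 0, 1)

v_5(a) = 1 ≥ 1, so the series converges in ℤ_5 to 1/(1 − a) = 1/(1 − (-60)) = 1/61. Expand this rational in ℤ_5: compute digits iteratively via d_i = x_i mod 5, x_{i+1} = (x_i − d_i)/5. The first 5 digits are (1, 3, 1, 0, 1).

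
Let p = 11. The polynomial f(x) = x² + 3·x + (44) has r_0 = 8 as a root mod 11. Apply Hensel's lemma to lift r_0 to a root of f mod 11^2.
r_1 = 52 (mod 121)

Hensel: r_{i+1} = r_i − f(r_i)·(f′(r_i))^{-1} mod 11^{i+2}, f′(x) = 2x + 3. Iterate:
  r_0 = 8 (mod 11)
  r_1 = 52 (mod 121)
Final: r = 52 satisfies f(r) ≡ 0 mod 11^2.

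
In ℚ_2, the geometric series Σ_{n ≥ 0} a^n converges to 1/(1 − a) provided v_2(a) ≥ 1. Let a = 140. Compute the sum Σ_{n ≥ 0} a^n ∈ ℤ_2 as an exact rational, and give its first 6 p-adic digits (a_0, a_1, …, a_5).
Σ a^n = 1/(1 − a) = -1/139;  first 6 digits = (1, 0, 1, 1, 1, 0)

v_2(a) = 2 ≥ 1, so the series converges in ℤ_2 to 1/(1 − a) = 1/(1 − 140) = -1/139. Expand this rational in ℤ_2: compute digits iteratively via d_i = x_i mod 2, x_{i+1} = (x_i − d_i)/2. The first 6 digits are (1, 0, 1, 1, 1, 0).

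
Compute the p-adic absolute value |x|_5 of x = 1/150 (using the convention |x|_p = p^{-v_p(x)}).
|1/150|_5 = 25

Step 1 — compute v_5(x) by factoring powers of 5 out of the numerator and denominator: v_5(1/150) = -2. Step 2 — apply |x|_p = p^{-v_p(x)} = 5^{2} = 25.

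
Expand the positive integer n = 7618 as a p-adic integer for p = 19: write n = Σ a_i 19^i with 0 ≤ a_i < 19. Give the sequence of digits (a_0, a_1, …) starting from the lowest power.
(a_0, a_1, …) = (18, 1, 2, 1)

Repeated division by 19 gives the digits low-to-high: 7618 = 18 + 1·19^1 + 2·19^2 + 1·19^3. Digit sequence: (18, 1, 2, 1).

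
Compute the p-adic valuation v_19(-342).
v_19(-342) = 1

v_19(n) is the largest exponent k such that 19^k divides n. Factor out: -342 = -19^1 · 18. (Sign doesn't affect v_p.) So v_19(-342) = 1.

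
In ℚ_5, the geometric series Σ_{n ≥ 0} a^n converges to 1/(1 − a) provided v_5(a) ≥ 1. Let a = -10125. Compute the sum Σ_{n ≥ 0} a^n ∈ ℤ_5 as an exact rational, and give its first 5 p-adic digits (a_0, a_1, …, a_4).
Σ a^n = 1/(1 − a) = 1/10126;  first 5 digits = (1, 0, 0, 4, 3)

v_5(a) = 3 ≥ 1, so the series converges in ℤ_5 to 1/(1 − a) = 1/(1 − (-10125)) = 1/10126. Expand this rational in ℤ_5: compute digits iteratively via d_i = x_i mod 5, x_{i+1} = (x_i − d_i)/5. The first 5 digits are (1, 0, 0, 4, 3).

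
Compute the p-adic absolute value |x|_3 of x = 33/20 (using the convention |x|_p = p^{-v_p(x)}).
|33/20|_3 = 1/3

Step 1 — compute v_3(x) by factoring powers of 3 out of the numerator and denominator: v_3(33/20) = 1. Step 2 — apply |x|_p = p^{-v_p(x)} = 3^{-1} = 1/3.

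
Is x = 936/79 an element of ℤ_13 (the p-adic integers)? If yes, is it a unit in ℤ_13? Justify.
x ∈ ℤ_13 but not a unit; v_13(x) = 1 > 0

ℤ_13 = {x ∈ ℚ_13 : v_13(x) ≥ 0} and ℤ_13^× = {x ∈ ℤ_13 : v_13(x) = 0}. Here v_13(936/79) = v_13(num) − v_13(den) = 1; compare against these criteria.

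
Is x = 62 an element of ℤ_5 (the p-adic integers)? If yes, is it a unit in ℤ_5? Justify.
x ∈ ℤ_5^× (unit); v_5(x) = 0

ℤ_5 = {x ∈ ℚ_5 : v_5(x) ≥ 0} and ℤ_5^× = {x ∈ ℤ_5 : v_5(x) = 0}. Here v_5(62) = v_5(num) − v_5(den) = 0; compare against these criteria.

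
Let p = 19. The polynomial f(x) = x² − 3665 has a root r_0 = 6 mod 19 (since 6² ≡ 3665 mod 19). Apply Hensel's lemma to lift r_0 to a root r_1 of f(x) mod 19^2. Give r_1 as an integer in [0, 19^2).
r_1 = 158 (mod 361)

Hensel's recurrence: r_{i+1} = r_i − f(r_i)·(f′(r_i))^{-1} mod 19^{i+2}, with f′(x) = 2x. Iterate:
  r_0 = 6 (mod 19)
  r_1 = 158 (mod 361)
Final: r_1 = 158, and one checks f(r_1) ≡ 0 mod 19^2.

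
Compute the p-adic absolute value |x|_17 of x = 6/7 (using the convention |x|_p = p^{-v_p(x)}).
|6/7|_17 = 1

Step 1 — compute v_17(x) by factoring powers of 17 out of the numerator and denominator: v_17(6/7) = 0. Step 2 — apply |x|_p = p^{-v_p(x)} = 17^{0} = 1.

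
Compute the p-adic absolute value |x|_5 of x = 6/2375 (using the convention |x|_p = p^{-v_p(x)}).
|6/2375|_5 = 125

Step 1 — compute v_5(x) by factoring powers of 5 out of the numerator and denominator: v_5(6/2375) = -3. Step 2 — apply |x|_p = p^{-v_p(x)} = 5^{3} = 125.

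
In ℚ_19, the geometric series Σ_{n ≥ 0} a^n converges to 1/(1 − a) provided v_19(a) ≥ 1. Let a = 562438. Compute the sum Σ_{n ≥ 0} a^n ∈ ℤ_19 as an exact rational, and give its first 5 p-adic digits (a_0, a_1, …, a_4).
Σ a^n = 1/(1 − a) = -1/562437;  first 5 digits = (1, 0, 0, 6, 4)

v_19(a) = 3 ≥ 1, so the series converges in ℤ_19 to 1/(1 − a) = 1/(1 − 562438) = -1/562437. Expand this rational in ℤ_19: compute digits iteratively via d_i = x_i mod 19, x_{i+1} = (x_i − d_i)/19. The first 5 digits are (1, 0, 0, 6, 4).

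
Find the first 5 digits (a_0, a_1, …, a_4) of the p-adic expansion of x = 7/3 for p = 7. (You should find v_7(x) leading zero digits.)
(a_0, …, a_4) = (0, 5, 4, 4, 4)

v_7(7/3) = 1, so a_0 = ... = a_0 = 0. Factor out: x = 7^1 · u with u = 1/3 a unit in ℤ_7. Expand u iteratively via a_{v+i} = u_i mod 7, u_{i+1} = (u_i − a_{v+i})/7:
  u_0 = 1/3;  a_1 = 5;  u_1 = (u_0 − 5)/7 = -2/3
  u_1 = -2/3;  a_2 = 4;  u_2 = (u_1 − 4)/7 = -2/3
  u_2 = -2/3;  a_3 = 4;  u_3 = (u_2 − 4)/7 = -2/3
  u_3 = -2/3;  a_4 = 4;  u_4 = (u_3 − 4)/7 = -2/3
Digits: (0, 5, 4, 4, 4).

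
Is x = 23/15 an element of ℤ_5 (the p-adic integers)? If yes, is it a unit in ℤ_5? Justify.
x ∉ ℤ_5 (v_5(x) = -1 < 0)

ℤ_5 = {x ∈ ℚ_5 : v_5(x) ≥ 0} and ℤ_5^× = {x ∈ ℤ_5 : v_5(x) = 0}. Here v_5(23/15) = v_5(num) − v_5(den) = -1; compare against these criteria.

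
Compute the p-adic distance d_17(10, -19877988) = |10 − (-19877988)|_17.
d_17(10, -19877988) = 1/1419857

Step 1 — x − y = 10 − (-19877988) = 19877998. Step 2 — v_17(19877998) = 5 (factor: 19877998 = (17^5 · 14); the sign does not affect v_p). Step 3 — |x − y|_17 = 17^{-5} = 1/1419857.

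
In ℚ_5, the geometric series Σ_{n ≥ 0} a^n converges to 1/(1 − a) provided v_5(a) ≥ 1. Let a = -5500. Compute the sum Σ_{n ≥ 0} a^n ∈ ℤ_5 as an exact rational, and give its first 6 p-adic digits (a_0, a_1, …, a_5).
Σ a^n = 1/(1 − a) = 1/5501;  first 6 digits = (1, 0, 0, 1, 1, 3)

v_5(a) = 3 ≥ 1, so the series converges in ℤ_5 to 1/(1 − a) = 1/(1 − (-5500)) = 1/5501. Expand this rational in ℤ_5: compute digits iteratively via d_i = x_i mod 5, x_{i+1} = (x_i − d_i)/5. The first 6 digits are (1, 0, 0, 1, 1, 3).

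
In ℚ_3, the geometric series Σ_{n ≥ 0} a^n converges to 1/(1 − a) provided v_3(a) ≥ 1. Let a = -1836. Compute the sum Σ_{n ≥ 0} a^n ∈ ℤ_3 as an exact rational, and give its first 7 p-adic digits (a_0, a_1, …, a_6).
Σ a^n = 1/(1 − a) = 1/1837;  first 7 digits = (1, 0, 0, 1, 1, 1, 1)

v_3(a) = 3 ≥ 1, so the series converges in ℤ_3 to 1/(1 − a) = 1/(1 − (-1836)) = 1/1837. Expand this rational in ℤ_3: compute digits iteratively via d_i = x_i mod 3, x_{i+1} = (x_i − d_i)/3. The first 7 digits are (1, 0, 0, 1, 1, 1, 1).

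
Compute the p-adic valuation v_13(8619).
v_13(8619) = 2

v_13(n) is the largest exponent k such that 13^k divides n. Factor out: 8619 = 13^2 · 51. (Sign doesn't affect v_p.) So v_13(8619) = 2.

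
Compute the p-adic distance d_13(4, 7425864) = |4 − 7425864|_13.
d_13(4, 7425864) = 1/371293

Step 1 — x − y = 4 − 7425864 = -7425860. Step 2 — v_13(-7425860) = 5 (factor: -7425860 = −(13^5 · 20); the sign does not affect v_p). Step 3 — |x − y|_13 = 13^{-5} = 1/371293.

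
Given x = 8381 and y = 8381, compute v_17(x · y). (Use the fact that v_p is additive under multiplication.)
v_17(70241161) = 4

v_p(x) = 2 (factor: 8381 = 17^2 · 29); v_p(y) = 2 (factor: 8381 = 17^2 · 29). Additivity: v_p(xy) = v_p(x) + v_p(y) = 2 + 2 = 4. (Direct check: xy = 70241161 = 17^4 · (841).)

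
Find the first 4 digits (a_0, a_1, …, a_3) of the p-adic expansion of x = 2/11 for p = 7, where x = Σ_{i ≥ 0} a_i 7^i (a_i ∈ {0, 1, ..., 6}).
(a_0, …, a_3) = (4, 2, 6, 1)

v_7(2/11) = 0 (numerator and denominator both coprime to 7), so x ∈ ℤ_7^×. Compute digits iteratively via a_i = x_i mod 7, x_{i+1} = (x_i − a_i)/7, with x_0 = x:
  x_0 = 2/11;  a_0 = 4;  x_1 = (x_0 − 4)/7 = -6/11
  x_1 = -6/11;  a_1 = 2;  x_2 = (x_1 − 2)/7 = -4/11
  x_2 = -4/11;  a_2 = 6;  x_3 = (x_2 − 6)/7 = -10/11
  x_3 = -10/11;  a_3 = 1;  x_4 = (x_3 − 1)/7 = -3/11
Digits: (4, 2, 6, 1).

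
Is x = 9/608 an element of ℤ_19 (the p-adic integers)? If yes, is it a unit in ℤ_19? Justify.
x ∉ ℤ_19 (v_19(x) = -1 < 0)

ℤ_19 = {x ∈ ℚ_19 : v_19(x) ≥ 0} and ℤ_19^× = {x ∈ ℤ_19 : v_19(x) = 0}. Here v_19(9/608) = v_19(num) − v_19(den) = -1; compare against these criteria.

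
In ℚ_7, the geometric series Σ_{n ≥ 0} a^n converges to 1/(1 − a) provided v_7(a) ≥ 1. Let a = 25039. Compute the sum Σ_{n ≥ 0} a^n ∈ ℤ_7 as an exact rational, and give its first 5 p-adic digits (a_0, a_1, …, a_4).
Σ a^n = 1/(1 − a) = -1/25038;  first 5 digits = (1, 0, 0, 3, 3)

v_7(a) = 3 ≥ 1, so the series converges in ℤ_7 to 1/(1 − a) = 1/(1 − 25039) = -1/25038. Expand this rational in ℤ_7: compute digits iteratively via d_i = x_i mod 7, x_{i+1} = (x_i − d_i)/7. The first 5 digits are (1, 0, 0, 3, 3).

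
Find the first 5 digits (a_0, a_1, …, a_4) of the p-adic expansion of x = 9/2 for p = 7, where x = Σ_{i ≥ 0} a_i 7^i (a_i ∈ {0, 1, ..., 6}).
(a_0, …, a_4) = (1, 4, 3, 3, 3)

v_7(9/2) = 0 (numerator and denominator both coprime to 7), so x ∈ ℤ_7^×. Compute digits iteratively via a_i = x_i mod 7, x_{i+1} = (x_i − a_i)/7, with x_0 = x:
  x_0 = 9/2;  a_0 = 1;  x_1 = (x_0 − 1)/7 = 1/2
  x_1 = 1/2;  a_1 = 4;  x_2 = (x_1 − 4)/7 = -1/2
  x_2 = -1/2;  a_2 = 3;  x_3 = (x_2 − 3)/7 = -1/2
  x_3 = -1/2;  a_3 = 3;  x_4 = (x_3 − 3)/7 = -1/2
  x_4 = -1/2;  a_4 = 3;  x_5 = (x_4 − 3)/7 = -1/2
Digits: (1, 4, 3, 3, 3).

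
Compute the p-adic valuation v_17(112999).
v_17(112999) = 3

v_17(n) is the largest exponent k such that 17^k divides n. Factor out: 112999 = 17^3 · 23. (Sign doesn't affect v_p.) So v_17(112999) = 3.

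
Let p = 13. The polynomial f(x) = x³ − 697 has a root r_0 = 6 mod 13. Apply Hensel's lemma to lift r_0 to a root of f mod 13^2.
r_1 = 84 (mod 169)

Hensel: r_{i+1} = r_i − f(r_i)/f′(r_i) mod 13^{i+2}, where f′(x) = 3x². Iterate:
  r_0 = 6 (mod 13)
  r_1 = 84 (mod 169)
Final: r = 84 with f(r) ≡ 0 mod 13^2.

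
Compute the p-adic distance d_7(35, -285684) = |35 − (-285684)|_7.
d_7(35, -285684) = 1/16807

Step 1 — x − y = 35 − (-285684) = 285719. Step 2 — v_7(285719) = 5 (factor: 285719 = (7^5 · 17); the sign does not affect v_p). Step 3 — |x − y|_7 = 7^{-5} = 1/16807.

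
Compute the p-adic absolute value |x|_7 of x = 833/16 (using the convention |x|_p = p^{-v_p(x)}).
|833/16|_7 = 1/49

Step 1 — compute v_7(x) by factoring powers of 7 out of the numerator and denominator: v_7(833/16) = 2. Step 2 — apply |x|_p = p^{-v_p(x)} = 7^{-2} = 1/49.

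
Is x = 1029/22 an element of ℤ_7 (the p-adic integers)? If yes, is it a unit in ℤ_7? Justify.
x ∈ ℤ_7 but not a unit; v_7(x) = 3 > 0

ℤ_7 = {x ∈ ℚ_7 : v_7(x) ≥ 0} and ℤ_7^× = {x ∈ ℤ_7 : v_7(x) = 0}. Here v_7(1029/22) = v_7(num) − v_7(den) = 3; compare against these criteria.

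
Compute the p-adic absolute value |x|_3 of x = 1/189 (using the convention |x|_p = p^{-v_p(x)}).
|1/189|_3 = 27

Step 1 — compute v_3(x) by factoring powers of 3 out of the numerator and denominator: v_3(1/189) = -3. Step 2 — apply |x|_p = p^{-v_p(x)} = 3^{3} = 27.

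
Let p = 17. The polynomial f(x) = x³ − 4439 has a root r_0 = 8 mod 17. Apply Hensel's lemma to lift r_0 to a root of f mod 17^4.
r_3 = 72581 (mod 83521)

Hensel: r_{i+1} = r_i − f(r_i)/f′(r_i) mod 17^{i+2}, where f′(x) = 3x². Iterate:
  r_0 = 8 (mod 17)
  r_1 = 42 (mod 289)
  r_2 = 3799 (mod 4913)
  r_3 = 72581 (mod 83521)
Final: r = 72581 with f(r) ≡ 0 mod 17^4.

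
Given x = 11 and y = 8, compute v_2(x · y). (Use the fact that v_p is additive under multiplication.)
v_2(88) = 3

v_p(x) = 0 (factor: 11 = 2^0 · 11); v_p(y) = 3 (factor: 8 = 2^3 · 1). Additivity: v_p(xy) = v_p(x) + v_p(y) = 0 + 3 = 3. (Direct check: xy = 88 = 2^3 · (11).)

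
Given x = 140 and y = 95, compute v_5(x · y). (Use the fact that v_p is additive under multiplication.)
v_5(13300) = 2

v_p(x) = 1 (factor: 140 = 5^1 · 28); v_p(y) = 1 (factor: 95 = 5^1 · 19). Additivity: v_p(xy) = v_p(x) + v_p(y) = 1 + 1 = 2. (Direct check: xy = 13300 = 5^2 · (532).)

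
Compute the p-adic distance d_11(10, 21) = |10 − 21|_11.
d_11(10, 21) = 1/11

Step 1 — x − y = 10 − 21 = -11. Step 2 — v_11(-11) = 1 (factor: -11 = −(11^1 · 1); the sign does not affect v_p). Step 3 — |x − y|_11 = 11^{-1} = 1/11.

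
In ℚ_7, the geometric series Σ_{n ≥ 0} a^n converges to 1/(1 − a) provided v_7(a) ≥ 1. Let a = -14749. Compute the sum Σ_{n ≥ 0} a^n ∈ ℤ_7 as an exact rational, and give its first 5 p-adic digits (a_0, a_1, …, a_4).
Σ a^n = 1/(1 − a) = 1/14750;  first 5 digits = (1, 0, 0, 6, 0)

v_7(a) = 3 ≥ 1, so the series converges in ℤ_7 to 1/(1 − a) = 1/(1 − (-14749)) = 1/14750. Expand this rational in ℤ_7: compute digits iteratively via d_i = x_i mod 7, x_{i+1} = (x_i − d_i)/7. The first 5 digits are (1, 0, 0, 6, 0).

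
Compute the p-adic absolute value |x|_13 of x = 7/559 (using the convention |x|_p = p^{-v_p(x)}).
|7/559|_13 = 13

Step 1 — compute v_13(x) by factoring powers of 13 out of the numerator and denominator: v_13(7/559) = -1. Step 2 — apply |x|_p = p^{-v_p(x)} = 13^{1} = 13.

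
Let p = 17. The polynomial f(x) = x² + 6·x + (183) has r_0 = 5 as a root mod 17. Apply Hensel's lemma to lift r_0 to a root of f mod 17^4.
r_3 = 80585 (mod 83521)

Hensel: r_{i+1} = r_i − f(r_i)·(f′(r_i))^{-1} mod 17^{i+2}, f′(x) = 2x + 6. Iterate:
  r_0 = 5 (mod 17)
  r_1 = 243 (mod 289)
  r_2 = 1977 (mod 4913)
  r_3 = 80585 (mod 83521)
Final: r = 80585 satisfies f(r) ≡ 0 mod 17^4.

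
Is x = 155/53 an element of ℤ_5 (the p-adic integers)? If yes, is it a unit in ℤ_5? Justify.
x ∈ ℤ_5 but not a unit; v_5(x) = 1 > 0

ℤ_5 = {x ∈ ℚ_5 : v_5(x) ≥ 0} and ℤ_5^× = {x ∈ ℤ_5 : v_5(x) = 0}. Here v_5(155/53) = v_5(num) − v_5(den) = 1; compare against these criteria.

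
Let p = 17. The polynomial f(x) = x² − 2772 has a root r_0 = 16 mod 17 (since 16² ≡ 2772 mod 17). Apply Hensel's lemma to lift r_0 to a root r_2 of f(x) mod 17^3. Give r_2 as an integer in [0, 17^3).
r_2 = 2226 (mod 4913)

Hensel's recurrence: r_{i+1} = r_i − f(r_i)·(f′(r_i))^{-1} mod 17^{i+2}, with f′(x) = 2x. Iterate:
  r_0 = 16 (mod 17)
  r_1 = 203 (mod 289)
  r_2 = 2226 (mod 4913)
Final: r_2 = 2226, and one checks f(r_2) ≡ 0 mod 17^3.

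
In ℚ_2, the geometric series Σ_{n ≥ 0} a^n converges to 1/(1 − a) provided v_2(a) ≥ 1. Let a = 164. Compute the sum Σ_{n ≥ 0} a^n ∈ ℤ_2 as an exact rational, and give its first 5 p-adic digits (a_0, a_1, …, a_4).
Σ a^n = 1/(1 − a) = -1/163;  first 5 digits = (1, 0, 1, 0, 1)

v_2(a) = 2 ≥ 1, so the series converges in ℤ_2 to 1/(1 − a) = 1/(1 − 164) = -1/163. Expand this rational in ℤ_2: compute digits iteratively via d_i = x_i mod 2, x_{i+1} = (x_i − d_i)/2. The first 5 digits are (1, 0, 1, 0, 1).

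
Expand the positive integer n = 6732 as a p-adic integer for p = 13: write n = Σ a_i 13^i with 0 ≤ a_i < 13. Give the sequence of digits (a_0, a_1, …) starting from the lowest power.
(a_0, a_1, …) = (11, 10, 0, 3)

Repeated division by 13 gives the digits low-to-high: 6732 = 11 + 10·13^1 + 3·13^3. Digit sequence: (11, 10, 0, 3).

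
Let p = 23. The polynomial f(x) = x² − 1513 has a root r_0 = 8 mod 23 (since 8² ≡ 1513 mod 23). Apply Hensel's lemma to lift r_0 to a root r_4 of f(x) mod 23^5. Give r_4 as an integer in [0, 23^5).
r_4 = 4675632 (mod 6436343)

Hensel's recurrence: r_{i+1} = r_i − f(r_i)·(f′(r_i))^{-1} mod 23^{i+2}, with f′(x) = 2x. Iterate:
  r_0 = 8 (mod 23)
  r_1 = 330 (mod 529)
  r_2 = 3504 (mod 12167)
  r_3 = 198176 (mod 279841)
  r_4 = 4675632 (mod 6436343)
Final: r_4 = 4675632, and one checks f(r_4) ≡ 0 mod 23^5.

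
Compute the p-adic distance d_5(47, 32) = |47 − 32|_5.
d_5(47, 32) = 1/5

Step 1 — x − y = 47 − 32 = 15. Step 2 — v_5(15) = 1 (factor: 15 = (5^1 · 3); the sign does not affect v_p). Step 3 — |x − y|_5 = 5^{-1} = 1/5.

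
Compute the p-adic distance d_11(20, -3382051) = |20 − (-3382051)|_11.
d_11(20, -3382051) = 1/161051

Step 1 — x − y = 20 − (-3382051) = 3382071. Step 2 — v_11(3382071) = 5 (factor: 3382071 = (11^5 · 21); the sign does not affect v_p). Step 3 — |x − y|_11 = 11^{-5} = 1/161051.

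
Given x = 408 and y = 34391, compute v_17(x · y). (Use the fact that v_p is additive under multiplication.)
v_17(14031528) = 4

v_p(x) = 1 (factor: 408 = 17^1 · 24); v_p(y) = 3 (factor: 34391 = 17^3 · 7). Additivity: v_p(xy) = v_p(x) + v_p(y) = 1 + 3 = 4. (Direct check: xy = 14031528 = 17^4 · (168).)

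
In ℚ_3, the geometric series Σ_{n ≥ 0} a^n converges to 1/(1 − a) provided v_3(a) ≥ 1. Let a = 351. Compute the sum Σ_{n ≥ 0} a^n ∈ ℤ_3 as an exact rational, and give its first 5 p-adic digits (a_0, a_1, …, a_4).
Σ a^n = 1/(1 − a) = -1/350;  first 5 digits = (1, 0, 0, 1, 1)

v_3(a) = 3 ≥ 1, so the series converges in ℤ_3 to 1/(1 − a) = 1/(1 − 351) = -1/350. Expand this rational in ℤ_3: compute digits iteratively via d_i = x_i mod 3, x_{i+1} = (x_i − d_i)/3. The first 5 digits are (1, 0, 0, 1, 1).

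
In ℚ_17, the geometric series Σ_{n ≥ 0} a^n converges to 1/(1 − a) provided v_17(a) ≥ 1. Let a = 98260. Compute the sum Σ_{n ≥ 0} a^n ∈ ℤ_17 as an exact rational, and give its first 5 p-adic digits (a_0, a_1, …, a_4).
Σ a^n = 1/(1 − a) = -1/98259;  first 5 digits = (1, 0, 0, 3, 1)

v_17(a) = 3 ≥ 1, so the series converges in ℤ_17 to 1/(1 − a) = 1/(1 − 98260) = -1/98259. Expand this rational in ℤ_17: compute digits iteratively via d_i = x_i mod 17, x_{i+1} = (x_i − d_i)/17. The first 5 digits are (1, 0, 0, 3, 1).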